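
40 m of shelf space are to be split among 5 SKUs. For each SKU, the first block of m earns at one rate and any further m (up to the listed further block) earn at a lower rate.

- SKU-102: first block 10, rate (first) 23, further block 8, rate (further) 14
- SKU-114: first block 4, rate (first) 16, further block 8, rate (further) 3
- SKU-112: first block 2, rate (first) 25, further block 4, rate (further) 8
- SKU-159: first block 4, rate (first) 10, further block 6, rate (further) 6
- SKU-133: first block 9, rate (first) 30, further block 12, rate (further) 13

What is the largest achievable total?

Rank every tier by rate: SKU-133/tier1 30 > SKU-112/tier1 25 > SKU-102/tier1 23 > SKU-114/tier1 16 > SKU-102/tier2 14 > SKU-133/tier2 13 > SKU-159/tier1 10 > SKU-112/tier2 8 > SKU-159/tier2 6 > SKU-114/tier2 3.
SKU-133 tier1 at 30: fill all 9 → 31 left.
SKU-112/tier1 (25): +2 → 29 left.
SKU-102 tier1 at 23: fill all 10 → 19 left.
SKU-114 tier1 at 16: fill all 4 → 15 left.
SKU-102/tier2 (14): +8 → 7 left.
SKU-133 tier2 at 13: only 7 left, fill 7.
Total = 30×9 + 25×2 + 23×10 + 16×4 + 14×8 + 13×7 = 817.

817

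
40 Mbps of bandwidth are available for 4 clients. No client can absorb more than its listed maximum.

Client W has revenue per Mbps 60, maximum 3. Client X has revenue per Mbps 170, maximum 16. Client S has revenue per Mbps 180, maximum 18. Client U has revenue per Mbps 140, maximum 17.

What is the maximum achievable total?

6800

Order the clients by revenue per Mbps: Client S 180 > Client X 170 > Client U 140 > Client W 60.
Give Client S 18 to hit its cap of 18 — 22 left.
Client X takes 16 to reach its cap of 16 — 6 left.
Only 6 left; Client U takes them to reach 6.
Total = 170×16 + 180×18 + 140×6 = 6800.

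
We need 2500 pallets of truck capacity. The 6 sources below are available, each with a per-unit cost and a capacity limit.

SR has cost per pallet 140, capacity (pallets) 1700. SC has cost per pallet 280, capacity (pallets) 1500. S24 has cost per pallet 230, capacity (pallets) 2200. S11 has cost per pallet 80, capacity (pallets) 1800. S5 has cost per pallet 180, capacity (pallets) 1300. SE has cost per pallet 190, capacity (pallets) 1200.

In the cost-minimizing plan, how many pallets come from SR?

700

Fill from the cheapest source first.
Take 1800 from S11 at 80 ; need 700 more.
Take 700 from SR at 140 to finish.
S5, SE, S24, SC: unused.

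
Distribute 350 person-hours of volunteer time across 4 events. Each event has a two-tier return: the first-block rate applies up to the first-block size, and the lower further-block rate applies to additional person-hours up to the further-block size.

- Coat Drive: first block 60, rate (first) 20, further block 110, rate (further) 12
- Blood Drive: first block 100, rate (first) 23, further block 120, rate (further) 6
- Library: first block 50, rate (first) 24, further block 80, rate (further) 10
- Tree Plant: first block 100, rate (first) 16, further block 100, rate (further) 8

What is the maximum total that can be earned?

Rank every tier by rate: Library/T1 24 > Blood Drive/T1 23 > Coat Drive/T1 20 > Tree Plant/T1 16 > Coat Drive/T2 12 > Library/T2 10 > Tree Plant/T2 8 > Blood Drive/T2 6.
Library T1 at 24: fill all 50 ; 300 left.
Blood Drive/T1 (23): +100 ; 200 left.
Coat Drive T1 at 20: fill all 60 ; 140 left.
Tree Plant/T1 (16): +100 ; 40 left.
40 remain; put them into Coat Drive T2 at 12.
Total = 24×50 + 23×100 + 20×60 + 16×100 + 12×40 = 6780.

6780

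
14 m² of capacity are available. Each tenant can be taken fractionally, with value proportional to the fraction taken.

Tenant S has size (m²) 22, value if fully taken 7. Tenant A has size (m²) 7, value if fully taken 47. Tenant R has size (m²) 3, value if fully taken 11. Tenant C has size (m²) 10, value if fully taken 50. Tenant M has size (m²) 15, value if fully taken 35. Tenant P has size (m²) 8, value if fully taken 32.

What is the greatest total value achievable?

82

Sort by value density: Tenant A 47/7≈6.71, Tenant C 50/10≈5, Tenant P 32/8≈4, Tenant R 11/3≈3.67, Tenant M 35/15≈2.33, Tenant S 7/22≈0.318.
Take all of Tenant A (7 m², value 47) — 7 m² left.
7 m² left: a 7/10 share of Tenant C gives 50×7/10 = 35.
Total value = 82.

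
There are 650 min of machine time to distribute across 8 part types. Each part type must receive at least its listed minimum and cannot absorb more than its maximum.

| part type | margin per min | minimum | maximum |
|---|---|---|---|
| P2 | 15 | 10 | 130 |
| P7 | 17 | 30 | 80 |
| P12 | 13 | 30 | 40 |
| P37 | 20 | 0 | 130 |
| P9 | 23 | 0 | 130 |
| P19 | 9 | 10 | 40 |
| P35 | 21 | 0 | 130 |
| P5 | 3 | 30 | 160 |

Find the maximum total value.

11900

Meeting every minimum uses 10+30+30+0+0+10+0+30 = 110 min, leaving 540.
Highest margin per min first: P9 23 > P35 21 > P37 20 > P7 17 > P2 15 > P12 13 > P19 9 > P5 3.
Give P9 130 more to hit its cap of 130 — 410 left.
P35: +130 to 130 (cap) — 280 left.
P37: +130 to 130 (cap) — 150 left.
P7: +50 to 80 (cap) — 100 left.
P2 has room for 120 more but only 100 remain, so it gets 110.
Total = 15×110 + 17×80 + 13×30 + 20×130 + 23×130 + 9×10 + 21×130 + 3×30 = 11900.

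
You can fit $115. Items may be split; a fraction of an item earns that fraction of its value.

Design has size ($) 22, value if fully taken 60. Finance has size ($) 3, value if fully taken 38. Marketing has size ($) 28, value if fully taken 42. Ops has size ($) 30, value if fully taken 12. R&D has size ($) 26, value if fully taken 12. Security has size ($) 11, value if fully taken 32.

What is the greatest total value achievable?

Rank by value-to-size ratio: Finance 38/3≈12.7, Security 32/11≈2.91, Design 60/22≈2.73, Marketing 42/28≈1.5, R&D 12/26≈0.462, Ops 12/30≈0.4.
Finance: take in full, 3 $ for value 38 — 112 left.
Security: take in full, 11 $ for value 32 — 101 left.
All 22 $ of Design fit (value 60) — 79 remain.
Take all of Marketing (28 $, value 42) — 51 $ left.
Take all of R&D (26 $, value 12) — 25 $ left.
Fill the last 25 $ with part of Ops: 25/30 of it earns 10.
Total value = 194.

194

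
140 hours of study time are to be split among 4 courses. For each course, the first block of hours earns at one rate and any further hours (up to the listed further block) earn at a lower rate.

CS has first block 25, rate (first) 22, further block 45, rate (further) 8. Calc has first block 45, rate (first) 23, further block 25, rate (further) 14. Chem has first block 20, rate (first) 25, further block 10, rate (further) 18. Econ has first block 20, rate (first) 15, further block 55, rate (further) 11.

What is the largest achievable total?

2845

Treat each block as its own option and order by rate: Chem/tier1 25 > Calc/tier1 23 > CS/tier1 22 > Chem/tier2 18 > Econ/tier1 15 > Calc/tier2 14 > Econ/tier2 11 > CS/tier2 8.
Chem/tier1 (25): +20 ; 120 left.
Calc tier1 at 23: fill all 45 ; 75 left.
CS/tier1 (22): +25 ; 50 left.
Chem/tier2 (18): +10 ; 40 left.
Econ/tier1 (15): +20 ; 20 left.
Calc/tier2: +20 of 25 at 14; pool empty.
Total = 25×20 + 23×45 + 22×25 + 18×10 + 15×20 + 14×20 = 2845.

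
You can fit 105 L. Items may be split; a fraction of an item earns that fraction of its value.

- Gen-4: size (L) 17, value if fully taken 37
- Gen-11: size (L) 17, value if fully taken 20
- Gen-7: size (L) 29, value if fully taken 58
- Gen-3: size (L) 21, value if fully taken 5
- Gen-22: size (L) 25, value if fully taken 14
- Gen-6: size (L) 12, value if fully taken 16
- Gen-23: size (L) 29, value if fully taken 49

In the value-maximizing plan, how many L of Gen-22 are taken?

1

Best value per unit of size first: Gen-4 37/17≈2.18, Gen-7 58/29≈2, Gen-23 49/29≈1.69, Gen-6 16/12≈1.33, Gen-11 20/17≈1.18, Gen-22 14/25≈0.56, Gen-3 5/21≈0.238.
All 17 L of Gen-4 fit (value 37) — 88 remain.
Take all of Gen-7 (29 L, value 58) — 59 L left.
Take all of Gen-23 (29 L, value 49) — 30 L left.
Take all of Gen-6 (12 L, value 16) — 18 L left.
Gen-11: take in full, 17 L for value 20 — 1 left.
Fill the last 1 L with part of Gen-22: 1/25 of it earns 0.56.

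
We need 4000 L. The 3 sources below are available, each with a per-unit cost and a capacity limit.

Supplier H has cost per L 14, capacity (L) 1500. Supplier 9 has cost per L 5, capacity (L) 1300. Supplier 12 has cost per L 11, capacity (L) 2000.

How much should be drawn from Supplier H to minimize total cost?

700

Fill from the cheapest source first.
Take 1300 from Supplier 9 at 5 — need 2700 more.
Take 2000 from Supplier 12 at 11 — need 700 more.
Supplier H (14): take the remaining 700 — done.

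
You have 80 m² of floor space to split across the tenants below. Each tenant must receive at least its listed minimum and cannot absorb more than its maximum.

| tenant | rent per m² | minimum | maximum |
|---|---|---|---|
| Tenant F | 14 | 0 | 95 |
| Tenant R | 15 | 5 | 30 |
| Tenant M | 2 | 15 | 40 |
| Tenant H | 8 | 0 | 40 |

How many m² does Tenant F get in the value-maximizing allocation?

Meeting every minimum uses 0+5+15+0 = 20 m², leaving 60.
Order the tenants by rent per m²: Tenant R 15 > Tenant F 14 > Tenant H 8 > Tenant M 2.
Tenant R takes 25 more to reach its cap of 30 — 35 left.
Only 35 left; Tenant F takes them to reach 35.

35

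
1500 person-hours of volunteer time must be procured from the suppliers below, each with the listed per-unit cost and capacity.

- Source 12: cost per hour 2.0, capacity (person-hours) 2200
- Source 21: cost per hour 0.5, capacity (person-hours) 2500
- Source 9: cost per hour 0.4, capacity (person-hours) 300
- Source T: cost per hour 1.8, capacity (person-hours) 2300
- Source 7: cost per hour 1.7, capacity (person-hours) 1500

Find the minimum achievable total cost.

720

Use suppliers in increasing cost order.
Source 9 at 0.4: take all 300 person-hours — 1200 still needed.
Source 21 (0.5): take the remaining 1200 — done.
Source 7, Source T, Source 12: unused.
Cost = 300×0.4 + 1200×0.5 = 720.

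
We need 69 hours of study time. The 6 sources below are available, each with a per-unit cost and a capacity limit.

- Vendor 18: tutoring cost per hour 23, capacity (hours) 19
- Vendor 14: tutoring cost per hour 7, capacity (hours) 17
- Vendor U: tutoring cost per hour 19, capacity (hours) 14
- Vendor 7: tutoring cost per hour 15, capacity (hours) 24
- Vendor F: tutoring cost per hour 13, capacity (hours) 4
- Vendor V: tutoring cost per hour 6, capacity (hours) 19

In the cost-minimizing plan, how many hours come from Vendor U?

5

Use sources in increasing cost order.
Vendor V at 6: take all 19 hours ; 50 still needed.
Vendor 14 at 7: take all 17 hours ; 33 still needed.
Vendor F (13): use full 4 ; 29 hours to go.
Vendor 7 at 15: take all 24 hours ; 5 still needed.
Vendor U (19): take the remaining 5 ; done.
Vendor 18: unused.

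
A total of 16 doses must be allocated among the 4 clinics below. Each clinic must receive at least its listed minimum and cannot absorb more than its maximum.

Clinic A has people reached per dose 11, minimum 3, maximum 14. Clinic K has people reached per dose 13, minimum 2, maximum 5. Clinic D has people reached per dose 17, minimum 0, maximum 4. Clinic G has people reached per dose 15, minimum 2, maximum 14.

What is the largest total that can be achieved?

Meeting every minimum uses 3+2+0+2 = 7 doses, leaving 9.
Rank by people reached per dose: Clinic D 17 > Clinic G 15 > Clinic K 13 > Clinic A 11.
Clinic D: +4 to 4 (cap) → 5 left.
Only 5 left; Clinic G takes them to reach 7.
Total = 11×3 + 13×2 + 17×4 + 15×7 = 232.

232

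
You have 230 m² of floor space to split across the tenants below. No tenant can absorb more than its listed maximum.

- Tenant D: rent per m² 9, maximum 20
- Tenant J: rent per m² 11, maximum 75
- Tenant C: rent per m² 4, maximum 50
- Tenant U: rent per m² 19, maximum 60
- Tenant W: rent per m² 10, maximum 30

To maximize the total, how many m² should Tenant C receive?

45

Order the tenants by rent per m²: Tenant U 19 > Tenant J 11 > Tenant W 10 > Tenant D 9 > Tenant C 4.
Tenant U takes 60 to reach its cap of 60 — 170 left.
Tenant J: +75 to 75 (cap) — 95 left.
Tenant W takes 30 to reach its cap of 30 — 65 left.
Tenant D: +20 to 20 (cap) — 45 left.
Tenant C: +45 (room for 50) → 45. Pool exhausted.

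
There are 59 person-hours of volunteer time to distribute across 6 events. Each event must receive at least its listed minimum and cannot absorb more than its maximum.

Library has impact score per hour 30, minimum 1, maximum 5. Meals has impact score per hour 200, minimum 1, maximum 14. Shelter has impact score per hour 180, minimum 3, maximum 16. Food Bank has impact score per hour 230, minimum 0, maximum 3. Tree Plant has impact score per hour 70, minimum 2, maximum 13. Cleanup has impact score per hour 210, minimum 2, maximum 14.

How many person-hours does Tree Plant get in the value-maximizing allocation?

11

Meeting every minimum uses 1+1+3+0+2+2 = 9 person-hours, leaving 50.
Rank by impact score per hour: Food Bank 230 > Cleanup 210 > Meals 200 > Shelter 180 > Tree Plant 70 > Library 30.
Food Bank: +3 to 3 (cap) — 47 left.
Give Cleanup 12 more to hit its cap of 14 — 35 left.
Meals takes 13 more to reach its cap of 14 — 22 left.
Give Shelter 13 more to hit its cap of 16 — 9 left.
Only 9 left; Tree Plant takes them to reach 11.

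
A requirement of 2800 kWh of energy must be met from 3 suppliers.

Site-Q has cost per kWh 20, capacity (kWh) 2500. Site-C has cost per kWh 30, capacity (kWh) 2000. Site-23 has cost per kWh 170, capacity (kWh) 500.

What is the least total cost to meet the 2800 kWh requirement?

59000

Cheapest first:
Take 2500 from Site-Q at 20 ; need 300 more.
Site-C (30): take the remaining 300 ; done.
Site-23: unused.
Cost = 2500×20 + 300×30 = 59000.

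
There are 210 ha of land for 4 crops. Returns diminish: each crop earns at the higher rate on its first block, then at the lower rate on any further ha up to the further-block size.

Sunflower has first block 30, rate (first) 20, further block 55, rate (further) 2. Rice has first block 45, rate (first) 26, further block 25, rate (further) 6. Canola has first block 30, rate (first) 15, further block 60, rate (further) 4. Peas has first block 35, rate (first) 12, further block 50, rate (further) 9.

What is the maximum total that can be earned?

3210

Order all 8 blocks by rate: Rice/first 26 > Sunflower/first 20 > Canola/first 15 > Peas/first 12 > Peas/second 9 > Rice/second 6 > Canola/second 4 > Sunflower/second 2.
Fill Rice first block (45 at 26) → 165 left.
Sunflower/first (20): +30 → 135 left.
Canola/first (15): +30 → 105 left.
Peas/first (12): +35 → 70 left.
Peas second at 9: fill all 50 → 20 left.
Rice/second: +20 of 25 at 6; pool empty.
Total = 26×45 + 20×30 + 15×30 + 12×35 + 9×50 + 6×20 = 3210.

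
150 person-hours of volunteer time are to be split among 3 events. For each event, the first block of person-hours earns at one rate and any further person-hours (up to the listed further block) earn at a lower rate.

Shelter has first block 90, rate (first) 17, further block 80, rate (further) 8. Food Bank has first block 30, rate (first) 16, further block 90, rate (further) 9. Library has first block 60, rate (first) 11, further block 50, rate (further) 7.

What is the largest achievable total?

Order all 6 blocks by rate: Shelter/first 17 > Food Bank/first 16 > Library/first 11 > Food Bank/second 9 > Shelter/second 8 > Library/second 7.
Shelter/first (17): +90 — 60 left.
Fill Food Bank first block (30 at 16) — 30 left.
Library/first: +30 of 60 at 11; pool empty.
Total = 17×90 + 16×30 + 11×30 = 2340.

2340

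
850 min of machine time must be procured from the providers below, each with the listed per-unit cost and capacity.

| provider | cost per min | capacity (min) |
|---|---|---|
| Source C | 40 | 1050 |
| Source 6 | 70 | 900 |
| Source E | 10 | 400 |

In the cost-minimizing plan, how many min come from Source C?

Use providers in increasing cost order.
Source E at 10: take all 400 min — 450 still needed.
Take 450 from Source C at 40 to finish.
Source 6: unused.

450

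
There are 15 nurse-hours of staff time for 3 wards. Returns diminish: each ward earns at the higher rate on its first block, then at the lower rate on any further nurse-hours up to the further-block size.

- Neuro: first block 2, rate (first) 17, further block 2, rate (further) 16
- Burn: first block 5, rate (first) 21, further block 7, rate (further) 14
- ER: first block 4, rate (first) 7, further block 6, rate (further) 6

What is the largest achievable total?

Rank every tier by rate: Burn/tier1 21 > Neuro/tier1 17 > Neuro/tier2 16 > Burn/tier2 14 > ER/tier1 7 > ER/tier2 6.
Burn/tier1 (21): +5 ; 10 left.
Fill Neuro tier1 block (2 at 17) ; 8 left.
Neuro/tier2 (16): +2 ; 6 left.
Burn/tier2: +6 of 7 at 14; pool empty.
Total = 21×5 + 17×2 + 16×2 + 14×6 = 255.

255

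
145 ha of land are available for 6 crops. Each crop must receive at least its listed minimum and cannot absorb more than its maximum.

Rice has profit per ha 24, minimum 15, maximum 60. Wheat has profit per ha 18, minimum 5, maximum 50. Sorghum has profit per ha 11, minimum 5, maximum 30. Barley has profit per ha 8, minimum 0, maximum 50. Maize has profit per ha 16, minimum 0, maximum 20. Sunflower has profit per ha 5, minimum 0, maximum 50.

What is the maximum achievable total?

2825

Meeting every minimum uses 15+5+5+0+0+0 = 25 ha, leaving 120.
Order the crops by profit per ha: Rice 24 > Wheat 18 > Maize 16 > Sorghum 11 > Barley 8 > Sunflower 5.
Give Rice 45 more to hit its cap of 60 → 75 left.
Wheat takes 45 more to reach its cap of 50 → 30 left.
Maize takes 20 more to reach its cap of 20 → 10 left.
Sorghum has room for 25 more but only 10 remain, so it gets 15.
Total = 24×60 + 18×50 + 11×15 + 16×20 = 2825.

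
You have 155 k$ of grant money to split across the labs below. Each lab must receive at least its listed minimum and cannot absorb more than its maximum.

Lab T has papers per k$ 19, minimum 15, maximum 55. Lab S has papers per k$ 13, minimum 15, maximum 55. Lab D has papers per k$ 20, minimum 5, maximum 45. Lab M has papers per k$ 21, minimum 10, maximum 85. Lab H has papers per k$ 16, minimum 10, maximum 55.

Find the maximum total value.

Meeting every minimum uses 15+15+5+10+10 = 55 k$, leaving 100.
Rank by papers per k$: Lab M 21 > Lab D 20 > Lab T 19 > Lab H 16 > Lab S 13.
Lab M: +75 to 85 (cap) → 25 left.
Only 25 left; Lab D takes them to reach 30.
Total = 19×15 + 13×15 + 20×30 + 21×85 + 16×10 = 3025.

3025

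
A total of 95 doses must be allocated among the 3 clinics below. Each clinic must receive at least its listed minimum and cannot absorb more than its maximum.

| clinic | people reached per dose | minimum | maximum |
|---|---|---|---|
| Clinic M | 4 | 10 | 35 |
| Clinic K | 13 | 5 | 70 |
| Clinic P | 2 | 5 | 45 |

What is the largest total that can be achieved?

1000

Meeting every minimum uses 10+5+5 = 20 doses, leaving 75.
Rank by people reached per dose: Clinic K 13 > Clinic M 4 > Clinic P 2.
Clinic K: +65 to 70 (cap) — 10 left.
Only 10 left; Clinic M takes them to reach 20.
Total = 4×20 + 13×70 + 2×5 = 1000.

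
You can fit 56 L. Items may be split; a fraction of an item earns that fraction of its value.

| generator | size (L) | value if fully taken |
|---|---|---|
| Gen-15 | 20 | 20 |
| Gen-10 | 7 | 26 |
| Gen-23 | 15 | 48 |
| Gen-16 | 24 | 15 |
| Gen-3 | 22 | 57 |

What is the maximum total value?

Best value per unit of size first: Gen-10 26/7≈3.71, Gen-23 48/15≈3.2, Gen-3 57/22≈2.59, Gen-15 20/20≈1, Gen-16 15/24≈0.625.
All 7 L of Gen-10 fit (value 26) ; 49 remain.
Take all of Gen-23 (15 L, value 48) ; 34 L left.
Gen-3: take in full, 22 L for value 57 ; 12 left.
Fill the last 12 L with part of Gen-15: 12/20 of it earns 12.
Total value = 143.

143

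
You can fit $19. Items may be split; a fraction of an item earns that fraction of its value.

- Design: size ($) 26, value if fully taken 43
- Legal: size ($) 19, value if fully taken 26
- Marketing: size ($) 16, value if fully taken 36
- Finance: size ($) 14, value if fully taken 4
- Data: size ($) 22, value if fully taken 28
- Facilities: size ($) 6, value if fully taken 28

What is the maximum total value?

Best value per unit of size first: Facilities 28/6≈4.67, Marketing 36/16≈2.25, Design 43/26≈1.65, Legal 26/19≈1.37, Data 28/22≈1.27, Finance 4/14≈0.286.
All 6 $ of Facilities fit (value 28) ; 13 remain.
Fill the last 13 $ with part of Marketing: 13/16 of it earns 29.25.
Total value = 57.25.

57.25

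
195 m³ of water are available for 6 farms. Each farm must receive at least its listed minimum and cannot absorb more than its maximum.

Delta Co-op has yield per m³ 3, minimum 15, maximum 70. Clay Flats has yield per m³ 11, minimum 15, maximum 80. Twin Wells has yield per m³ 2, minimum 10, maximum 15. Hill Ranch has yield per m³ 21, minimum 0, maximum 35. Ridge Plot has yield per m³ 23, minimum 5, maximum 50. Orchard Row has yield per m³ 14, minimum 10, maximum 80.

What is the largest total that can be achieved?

Meeting every minimum uses 15+15+10+0+5+10 = 55 m³, leaving 140.
Order the farms by yield per m³: Ridge Plot 23 > Hill Ranch 21 > Orchard Row 14 > Clay Flats 11 > Delta Co-op 3 > Twin Wells 2.
Ridge Plot: +45 to 50 (cap) ; 95 left.
Give Hill Ranch 35 more to hit its cap of 35 ; 60 left.
Orchard Row: +60 (room for 70) → 70. Pool exhausted.
Total = 3×15 + 11×15 + 2×10 + 21×35 + 23×50 + 14×70 = 3095.

3095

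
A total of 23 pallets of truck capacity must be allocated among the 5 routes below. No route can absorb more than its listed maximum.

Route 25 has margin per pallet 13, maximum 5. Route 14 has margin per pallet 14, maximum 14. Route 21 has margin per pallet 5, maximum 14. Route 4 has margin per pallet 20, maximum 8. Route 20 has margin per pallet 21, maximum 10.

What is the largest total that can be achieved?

Order the routes by margin per pallet: Route 20 21 > Route 4 20 > Route 14 14 > Route 25 13 > Route 21 5.
Give Route 20 10 to hit its cap of 10 ; 13 left.
Give Route 4 8 to hit its cap of 8 ; 5 left.
Route 14: +5 (room for 14) → 5. Pool exhausted.
Total = 14×5 + 20×8 + 21×10 = 440.

440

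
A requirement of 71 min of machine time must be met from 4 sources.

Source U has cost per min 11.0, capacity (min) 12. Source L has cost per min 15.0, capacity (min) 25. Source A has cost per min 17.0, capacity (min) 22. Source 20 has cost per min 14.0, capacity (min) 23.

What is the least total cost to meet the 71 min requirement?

1016

Use sources in increasing cost order.
Source U at 11.0: take all 12 min ; 59 still needed.
Source 20 at 14.0: take all 23 min ; 36 still needed.
Take 25 from Source L at 15.0 ; need 11 more.
Source A at 17.0: take 11 of its 22 ; requirement met.
Cost = 12×11.0 + 23×14.0 + 25×15.0 + 11×17.0 = 1016.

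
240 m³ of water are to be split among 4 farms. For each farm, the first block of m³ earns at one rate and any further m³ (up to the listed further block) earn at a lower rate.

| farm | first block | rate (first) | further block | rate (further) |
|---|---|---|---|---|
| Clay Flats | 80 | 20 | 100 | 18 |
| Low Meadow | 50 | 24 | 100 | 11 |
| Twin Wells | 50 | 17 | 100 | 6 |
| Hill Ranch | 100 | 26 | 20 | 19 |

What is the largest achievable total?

Order all 8 blocks by rate: Hill Ranch/tier1 26 > Low Meadow/tier1 24 > Clay Flats/tier1 20 > Hill Ranch/tier2 19 > Clay Flats/tier2 18 > Twin Wells/tier1 17 > Low Meadow/tier2 11 > Twin Wells/tier2 6.
Fill Hill Ranch tier1 block (100 at 26) — 140 left.
Low Meadow tier1 at 24: fill all 50 — 90 left.
Fill Clay Flats tier1 block (80 at 20) — 10 left.
10 remain; put them into Hill Ranch tier2 at 19.
Total = 26×100 + 24×50 + 20×80 + 19×10 = 5590.

5590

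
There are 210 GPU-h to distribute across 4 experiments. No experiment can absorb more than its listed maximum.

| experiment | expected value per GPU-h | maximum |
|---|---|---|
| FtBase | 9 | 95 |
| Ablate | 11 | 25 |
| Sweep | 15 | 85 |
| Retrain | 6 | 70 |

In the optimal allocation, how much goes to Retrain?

Highest expected value per GPU-h first: Sweep 15 > Ablate 11 > FtBase 9 > Retrain 6.
Sweep: +85 to 85 (cap) ; 125 left.
Ablate: +25 to 25 (cap) ; 100 left.
FtBase takes 95 to reach its cap of 95 ; 5 left.
Retrain has room for 70 but only 5 remain, so it gets 5.

5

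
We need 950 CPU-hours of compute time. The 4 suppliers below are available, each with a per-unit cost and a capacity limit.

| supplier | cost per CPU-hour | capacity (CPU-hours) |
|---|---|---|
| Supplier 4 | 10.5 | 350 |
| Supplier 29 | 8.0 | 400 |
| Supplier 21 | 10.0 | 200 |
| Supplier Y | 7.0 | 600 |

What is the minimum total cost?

7000

Cheapest first:
Supplier Y at 7.0: take all 600 CPU-hours → 350 still needed.
Supplier 29 (8.0): take the remaining 350 → done.
Supplier 21, Supplier 4: unused.
Cost = 600×7.0 + 350×8.0 = 7000.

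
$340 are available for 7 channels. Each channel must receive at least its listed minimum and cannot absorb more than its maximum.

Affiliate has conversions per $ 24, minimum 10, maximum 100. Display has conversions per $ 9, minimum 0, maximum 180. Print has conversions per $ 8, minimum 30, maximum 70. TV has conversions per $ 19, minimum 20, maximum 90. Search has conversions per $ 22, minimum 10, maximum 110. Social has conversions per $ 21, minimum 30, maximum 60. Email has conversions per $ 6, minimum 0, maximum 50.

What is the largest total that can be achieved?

7080

Meeting every minimum uses 10+0+30+20+10+30+0 = 100 $, leaving 240.
Highest conversions per $ first: Affiliate 24 > Search 22 > Social 21 > TV 19 > Display 9 > Print 8 > Email 6.
Give Affiliate 90 more to hit its cap of 100 ; 150 left.
Search takes 100 more to reach its cap of 110 ; 50 left.
Social takes 30 more to reach its cap of 60 ; 20 left.
Only 20 left; TV takes them to reach 40.
Total = 24×100 + 8×30 + 19×40 + 22×110 + 21×60 = 7080.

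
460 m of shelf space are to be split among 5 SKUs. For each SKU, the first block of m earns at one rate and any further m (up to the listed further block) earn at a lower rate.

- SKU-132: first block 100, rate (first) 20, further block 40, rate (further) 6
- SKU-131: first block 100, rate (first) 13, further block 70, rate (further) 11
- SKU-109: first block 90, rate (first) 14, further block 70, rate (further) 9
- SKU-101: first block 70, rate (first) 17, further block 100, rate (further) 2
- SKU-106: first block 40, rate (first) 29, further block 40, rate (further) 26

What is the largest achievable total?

Treat each block as its own option and order by rate: SKU-106/T1 29 > SKU-106/T2 26 > SKU-132/T1 20 > SKU-101/T1 17 > SKU-109/T1 14 > SKU-131/T1 13 > SKU-131/T2 11 > SKU-109/T2 9 > SKU-132/T2 6 > SKU-101/T2 2.
SKU-106 T1 at 29: fill all 40 — 420 left.
Fill SKU-106 T2 block (40 at 26) — 380 left.
Fill SKU-132 T1 block (100 at 20) — 280 left.
SKU-101/T1 (17): +70 — 210 left.
SKU-109/T1 (14): +90 — 120 left.
SKU-131/T1 (13): +100 — 20 left.
SKU-131/T2: +20 of 70 at 11; pool empty.
Total = 29×40 + 26×40 + 20×100 + 17×70 + 14×90 + 13×100 + 11×20 = 8170.

8170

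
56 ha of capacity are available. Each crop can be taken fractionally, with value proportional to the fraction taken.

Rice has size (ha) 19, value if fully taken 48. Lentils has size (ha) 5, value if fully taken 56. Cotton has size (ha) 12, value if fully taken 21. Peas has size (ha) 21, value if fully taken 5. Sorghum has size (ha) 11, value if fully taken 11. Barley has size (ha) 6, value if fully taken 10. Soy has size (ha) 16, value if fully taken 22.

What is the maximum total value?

154.25

Best value per unit of size first: Lentils 56/5≈11.2, Rice 48/19≈2.53, Cotton 21/12≈1.75, Barley 10/6≈1.67, Soy 22/16≈1.38, Sorghum 11/11≈1, Peas 5/21≈0.238.
All 5 ha of Lentils fit (value 56) — 51 remain.
Take all of Rice (19 ha, value 48) — 32 ha left.
Cotton: take in full, 12 ha for value 21 — 20 left.
All 6 ha of Barley fit (value 10) — 14 remain.
Fill the last 14 ha with part of Soy: 14/16 of it earns 19.25.
Total value = 154.25.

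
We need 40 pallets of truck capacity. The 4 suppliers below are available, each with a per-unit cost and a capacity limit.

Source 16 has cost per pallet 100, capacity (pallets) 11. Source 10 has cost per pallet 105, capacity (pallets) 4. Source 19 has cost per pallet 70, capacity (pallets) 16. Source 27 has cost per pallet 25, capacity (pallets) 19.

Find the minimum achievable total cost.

Use suppliers in increasing cost order.
Source 27 (25): use full 19 ; 21 pallets to go.
Source 19 at 70: take all 16 pallets ; 5 still needed.
Source 16 at 100: take 5 of its 11 ; requirement met.
Source 10: unused.
Cost = 19×25 + 16×70 + 5×100 = 2095.

2095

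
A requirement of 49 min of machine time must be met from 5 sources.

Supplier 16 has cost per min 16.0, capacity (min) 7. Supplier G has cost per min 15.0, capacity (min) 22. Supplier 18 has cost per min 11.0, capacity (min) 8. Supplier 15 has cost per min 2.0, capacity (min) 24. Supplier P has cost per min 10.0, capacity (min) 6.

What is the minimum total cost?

361

Cheapest first:
Take 24 from Supplier 15 at 2.0 → need 25 more.
Take 6 from Supplier P at 10.0 → need 19 more.
Supplier 18 (11.0): use full 8 → 11 min to go.
Take 11 from Supplier G at 15.0 to finish.
Supplier 16: unused.
Cost = 24×2.0 + 6×10.0 + 8×11.0 + 11×15.0 = 361.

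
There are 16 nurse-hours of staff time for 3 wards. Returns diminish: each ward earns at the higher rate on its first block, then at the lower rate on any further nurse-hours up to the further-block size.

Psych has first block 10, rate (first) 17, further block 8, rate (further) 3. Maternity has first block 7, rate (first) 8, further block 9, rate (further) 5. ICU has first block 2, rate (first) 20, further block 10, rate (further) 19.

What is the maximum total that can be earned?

298

Treat each block as its own option and order by rate: ICU/first 20 > ICU/second 19 > Psych/first 17 > Maternity/first 8 > Maternity/second 5 > Psych/second 3.
Fill ICU first block (2 at 20) → 14 left.
Fill ICU second block (10 at 19) → 4 left.
4 remain; put them into Psych first at 17.
Total = 20×2 + 19×10 + 17×4 = 298.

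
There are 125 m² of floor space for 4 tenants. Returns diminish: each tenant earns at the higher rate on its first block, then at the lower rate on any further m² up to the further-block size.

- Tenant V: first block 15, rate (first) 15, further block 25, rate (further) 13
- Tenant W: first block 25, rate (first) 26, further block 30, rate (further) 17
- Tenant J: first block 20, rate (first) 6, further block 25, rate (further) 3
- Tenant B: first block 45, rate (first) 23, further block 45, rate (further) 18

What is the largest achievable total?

Rank every tier by rate: Tenant W/first 26 > Tenant B/first 23 > Tenant B/second 18 > Tenant W/second 17 > Tenant V/first 15 > Tenant V/second 13 > Tenant J/first 6 > Tenant J/second 3.
Tenant W/first (26): +25 → 100 left.
Fill Tenant B first block (45 at 23) → 55 left.
Tenant B second at 18: fill all 45 → 10 left.
10 remain; put them into Tenant W second at 17.
Total = 26×25 + 23×45 + 18×45 + 17×10 = 2665.

2665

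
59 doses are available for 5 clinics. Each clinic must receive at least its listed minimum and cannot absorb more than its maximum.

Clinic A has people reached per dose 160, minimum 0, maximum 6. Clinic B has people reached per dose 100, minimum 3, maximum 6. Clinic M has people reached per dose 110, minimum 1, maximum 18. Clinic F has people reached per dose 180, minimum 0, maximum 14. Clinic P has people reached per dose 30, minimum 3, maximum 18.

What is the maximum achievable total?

Meeting every minimum uses 0+3+1+0+3 = 7 doses, leaving 52.
Highest people reached per dose first: Clinic F 180 > Clinic A 160 > Clinic M 110 > Clinic B 100 > Clinic P 30.
Give Clinic F 14 more to hit its cap of 14 — 38 left.
Clinic A: +6 to 6 (cap) — 32 left.
Give Clinic M 17 more to hit its cap of 18 — 15 left.
Clinic B takes 3 more to reach its cap of 6 — 12 left.
Clinic P: +12 (room for 15) → 15. Pool exhausted.
Total = 160×6 + 100×6 + 110×18 + 180×14 + 30×15 = 6510.

6510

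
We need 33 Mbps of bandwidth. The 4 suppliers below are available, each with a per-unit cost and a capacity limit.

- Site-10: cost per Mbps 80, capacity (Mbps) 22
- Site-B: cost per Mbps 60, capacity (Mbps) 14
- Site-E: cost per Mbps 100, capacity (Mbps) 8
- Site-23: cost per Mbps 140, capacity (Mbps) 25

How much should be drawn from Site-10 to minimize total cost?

Use suppliers in increasing cost order.
Take 14 from Site-B at 60 → need 19 more.
Site-10 (80): take the remaining 19 → done.
Site-E, Site-23: unused.

19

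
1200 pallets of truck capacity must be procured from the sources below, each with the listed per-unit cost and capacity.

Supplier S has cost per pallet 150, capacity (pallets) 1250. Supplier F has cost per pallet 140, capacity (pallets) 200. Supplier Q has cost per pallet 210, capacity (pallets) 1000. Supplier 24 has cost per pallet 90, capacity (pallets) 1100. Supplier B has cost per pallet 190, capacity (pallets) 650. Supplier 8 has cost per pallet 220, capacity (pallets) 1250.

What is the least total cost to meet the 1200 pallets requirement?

113000

Fill from the cheapest source first.
Take 1100 from Supplier 24 at 90 — need 100 more.
Supplier F at 140: take 100 of its 200 — requirement met.
Supplier S, Supplier B, Supplier Q, Supplier 8: unused.
Cost = 1100×90 + 100×140 = 113000.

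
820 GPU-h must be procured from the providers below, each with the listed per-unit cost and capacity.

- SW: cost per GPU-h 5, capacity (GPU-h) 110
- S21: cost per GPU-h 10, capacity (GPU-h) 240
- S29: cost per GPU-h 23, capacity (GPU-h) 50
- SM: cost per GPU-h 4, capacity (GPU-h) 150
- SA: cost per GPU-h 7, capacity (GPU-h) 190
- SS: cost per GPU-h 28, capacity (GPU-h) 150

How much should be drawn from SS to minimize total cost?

80

Cheapest first:
SM (4): use full 150 → 670 GPU-h to go.
SW at 5: take all 110 GPU-h → 560 still needed.
SA at 7: take all 190 GPU-h → 370 still needed.
S21 (10): use full 240 → 130 GPU-h to go.
Take 50 from S29 at 23 → need 80 more.
SS at 28: take 80 of its 150 → requirement met.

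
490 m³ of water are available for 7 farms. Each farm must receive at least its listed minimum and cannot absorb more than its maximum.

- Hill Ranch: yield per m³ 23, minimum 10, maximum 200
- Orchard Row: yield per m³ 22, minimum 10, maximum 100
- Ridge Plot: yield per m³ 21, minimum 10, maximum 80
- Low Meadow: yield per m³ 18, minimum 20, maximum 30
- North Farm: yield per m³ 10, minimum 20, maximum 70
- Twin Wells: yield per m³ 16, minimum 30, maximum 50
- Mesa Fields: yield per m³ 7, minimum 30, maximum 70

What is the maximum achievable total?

Meeting every minimum uses 10+10+10+20+20+30+30 = 130 m³, leaving 360.
Order the farms by yield per m³: Hill Ranch 23 > Orchard Row 22 > Ridge Plot 21 > Low Meadow 18 > Twin Wells 16 > North Farm 10 > Mesa Fields 7.
Hill Ranch takes 190 more to reach its cap of 200 ; 170 left.
Orchard Row: +90 to 100 (cap) ; 80 left.
Ridge Plot: +70 to 80 (cap) ; 10 left.
Low Meadow takes 10 more to reach its cap of 30 ; 0 left.
Total = 23×200 + 22×100 + 21×80 + 18×30 + 10×20 + 16×30 + 7×30 = 9910.

9910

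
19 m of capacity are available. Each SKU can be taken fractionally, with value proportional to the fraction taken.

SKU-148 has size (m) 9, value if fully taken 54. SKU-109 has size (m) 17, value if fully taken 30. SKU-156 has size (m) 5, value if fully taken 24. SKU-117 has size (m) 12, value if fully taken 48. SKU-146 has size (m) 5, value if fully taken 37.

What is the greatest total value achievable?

115

Best value per unit of size first: SKU-146 37/5≈7.4, SKU-148 54/9≈6, SKU-156 24/5≈4.8, SKU-117 48/12≈4, SKU-109 30/17≈1.76.
All 5 m of SKU-146 fit (value 37) → 14 remain.
SKU-148: take in full, 9 m for value 54 → 5 left.
All 5 m of SKU-156 fit (value 24) → 0 remain.
Total value = 115.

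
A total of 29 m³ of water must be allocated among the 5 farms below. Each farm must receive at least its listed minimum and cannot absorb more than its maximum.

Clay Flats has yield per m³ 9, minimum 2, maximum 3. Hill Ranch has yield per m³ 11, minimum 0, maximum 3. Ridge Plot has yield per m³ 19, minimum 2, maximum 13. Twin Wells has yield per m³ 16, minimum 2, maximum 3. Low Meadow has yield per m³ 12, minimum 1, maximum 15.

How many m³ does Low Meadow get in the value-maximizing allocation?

Meeting every minimum uses 2+0+2+2+1 = 7 m³, leaving 22.
Highest yield per m³ first: Ridge Plot 19 > Twin Wells 16 > Low Meadow 12 > Hill Ranch 11 > Clay Flats 9.
Ridge Plot takes 11 more to reach its cap of 13 — 11 left.
Twin Wells takes 1 more to reach its cap of 3 — 10 left.
Only 10 left; Low Meadow takes them to reach 11.

11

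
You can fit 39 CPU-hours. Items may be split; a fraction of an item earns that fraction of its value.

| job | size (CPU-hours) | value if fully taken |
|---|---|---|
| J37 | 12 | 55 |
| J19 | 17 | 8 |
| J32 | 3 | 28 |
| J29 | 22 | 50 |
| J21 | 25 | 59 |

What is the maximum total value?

Best value per unit of size first: J32 28/3≈9.33, J37 55/12≈4.58, J21 59/25≈2.36, J29 50/22≈2.27, J19 8/17≈0.471.
All 3 CPU-hours of J32 fit (value 28) → 36 remain.
All 12 CPU-hours of J37 fit (value 55) → 24 remain.
24 CPU-hours left: a 24/25 share of J21 gives 59×24/25 = 56.64.
Total value = 139.64.

139.64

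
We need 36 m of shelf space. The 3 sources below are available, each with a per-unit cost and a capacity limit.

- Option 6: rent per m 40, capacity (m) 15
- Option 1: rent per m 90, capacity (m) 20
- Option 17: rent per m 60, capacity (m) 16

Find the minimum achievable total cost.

Cheapest first:
Take 15 from Option 6 at 40 ; need 21 more.
Option 17 (60): use full 16 ; 5 m to go.
Take 5 from Option 1 at 90 to finish.
Cost = 15×40 + 16×60 + 5×90 = 2010.

2010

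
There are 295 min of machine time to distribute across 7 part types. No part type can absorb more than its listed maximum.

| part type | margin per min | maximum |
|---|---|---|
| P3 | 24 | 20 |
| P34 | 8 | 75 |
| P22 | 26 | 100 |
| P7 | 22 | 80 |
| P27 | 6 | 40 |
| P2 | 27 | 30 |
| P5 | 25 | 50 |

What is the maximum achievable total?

7020

Rank by margin per min: P2 27 > P22 26 > P5 25 > P3 24 > P7 22 > P34 8 > P27 6.
P2: +30 to 30 (cap) → 265 left.
P22 takes 100 to reach its cap of 100 → 165 left.
Give P5 50 to hit its cap of 50 → 115 left.
P3 takes 20 to reach its cap of 20 → 95 left.
P7: +80 to 80 (cap) → 15 left.
P34: +15 (room for 75) → 15. Pool exhausted.
Total = 24×20 + 8×15 + 26×100 + 22×80 + 27×30 + 25×50 = 7020.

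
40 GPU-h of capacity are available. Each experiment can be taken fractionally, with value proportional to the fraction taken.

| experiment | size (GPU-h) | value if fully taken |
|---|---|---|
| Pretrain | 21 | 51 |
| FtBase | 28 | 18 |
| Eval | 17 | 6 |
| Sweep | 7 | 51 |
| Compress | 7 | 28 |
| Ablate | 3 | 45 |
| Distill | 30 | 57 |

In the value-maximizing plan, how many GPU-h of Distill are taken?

2

Best value per unit of size first: Ablate 45/3≈15, Sweep 51/7≈7.29, Compress 28/7≈4, Pretrain 51/21≈2.43, Distill 57/30≈1.9, FtBase 18/28≈0.643, Eval 6/17≈0.353.
All 3 GPU-h of Ablate fit (value 45) — 37 remain.
Sweep: take in full, 7 GPU-h for value 51 — 30 left.
All 7 GPU-h of Compress fit (value 28) — 23 remain.
All 21 GPU-h of Pretrain fit (value 51) — 2 remain.
Only 2 GPU-h remain; take 2/30 of Distill for value 57×2/30 = 3.8.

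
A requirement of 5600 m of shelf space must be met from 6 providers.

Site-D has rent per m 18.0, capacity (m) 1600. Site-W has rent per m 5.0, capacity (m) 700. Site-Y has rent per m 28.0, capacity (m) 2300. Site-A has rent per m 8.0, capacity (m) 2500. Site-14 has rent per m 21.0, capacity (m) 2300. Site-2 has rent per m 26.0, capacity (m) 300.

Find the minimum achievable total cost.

Fill from the cheapest provider first.
Site-W at 5.0: take all 700 m → 4900 still needed.
Take 2500 from Site-A at 8.0 → need 2400 more.
Take 1600 from Site-D at 18.0 → need 800 more.
Site-14 at 21.0: take 800 of its 2300 → requirement met.
Site-2, Site-Y: unused.
Cost = 700×5.0 + 2500×8.0 + 1600×18.0 + 800×21.0 = 69100.

69100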